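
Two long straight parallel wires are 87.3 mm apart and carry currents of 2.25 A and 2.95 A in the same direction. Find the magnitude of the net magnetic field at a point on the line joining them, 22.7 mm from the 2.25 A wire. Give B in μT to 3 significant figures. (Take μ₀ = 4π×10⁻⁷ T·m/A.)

B ≈ 10.7 μT

Each long wire gives B = μ₀I/(2πd). Distances are d₁ = 0.0227 m and d₂ = 0.0646 m.
B₁ = 1.98×10⁻⁵ T, B₂ = 9.13×10⁻⁶ T.
Between parallel currents the two contributions point in opposite directions, so they subtract. B = |B₁ − B₂| = |1.98×10⁻⁵ − 9.13×10⁻⁶| = 1.07×10⁻⁵ T.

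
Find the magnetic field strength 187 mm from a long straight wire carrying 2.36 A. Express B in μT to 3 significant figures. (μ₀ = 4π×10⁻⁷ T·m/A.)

B ≈ 2.52 μT

For an infinitely long straight wire, B = μ₀I/(2πd).
B = (4π×10⁻⁷ × 2.36) / (2π × 0.187) = 2.52×10⁻⁶ T.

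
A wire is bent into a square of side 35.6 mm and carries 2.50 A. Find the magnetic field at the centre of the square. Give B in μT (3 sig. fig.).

Each side is a finite straight segment at perpendicular distance d = a/(2 tan(π/4)) = 0.0178 m from the centre, with end-angles ±π/4.
One side contributes B₁ = (μ₀I/4πd)·2 sin(π/4) = 1.99×10⁻⁵ T.
All 4 sides add in the same direction: B = 4 × 1.99×10⁻⁵ = 7.95×10⁻⁵ T.

B ≈ 79.5 μT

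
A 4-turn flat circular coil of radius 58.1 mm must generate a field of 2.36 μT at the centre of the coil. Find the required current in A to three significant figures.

For an N-turn coil, B = Nμ₀I/(2R) with R = 0.0581 m, so I = 2RB/(Nμ₀) = 2 × 0.0581 × 2.36×10⁻⁶ / (4 × 4π×10⁻⁷) = 5.46×10⁻² A.

I ≈ 0.0546 A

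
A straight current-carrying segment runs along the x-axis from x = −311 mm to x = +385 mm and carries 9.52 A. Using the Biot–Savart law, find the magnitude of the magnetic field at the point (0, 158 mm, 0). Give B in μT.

For a finite straight segment, B = (μ₀I/4πd)(sinθ₁ + sinθ₂), where θ₁, θ₂ are the angles from the perpendicular to each end.
The perpendicular distance is d = 0.158 m; the end-offsets along the wire are a = 0.311 m and b = 0.385 m.
sinθ₁ = 0.311/√(0.311²+0.158²) = 0.8915; sinθ₂ = 0.385/√(0.385²+0.158²) = 0.9251.
B = (4π×10⁻⁷ × 9.52) / (4π × 0.158) × (0.8915 + 0.9251) = 1.09×10⁻⁵ T.

B ≈ 10.9 μT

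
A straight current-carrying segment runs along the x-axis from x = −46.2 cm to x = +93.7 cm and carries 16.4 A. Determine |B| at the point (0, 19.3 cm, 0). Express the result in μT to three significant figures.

B ≈ 16.2 μT

For a finite straight segment, B = (μ₀I/4πd)(sinθ₁ + sinθ₂), where θ₁, θ₂ are the angles from the perpendicular to each end.
The perpendicular distance is d = 0.193 m; the end-offsets along the wire are a = 0.462 m and b = 0.937 m.
sinθ₁ = 0.462/√(0.462²+0.193²) = 0.9227; sinθ₂ = 0.937/√(0.937²+0.193²) = 0.9794.
B = (4π×10⁻⁷ × 16.4) / (4π × 0.193) × (0.9227 + 0.9794) = 1.62×10⁻⁵ T.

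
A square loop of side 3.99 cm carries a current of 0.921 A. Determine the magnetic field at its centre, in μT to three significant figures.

Each side is a finite straight segment at perpendicular distance d = a/(2 tan(π/4)) = 0.01995 m from the centre, with end-angles ±π/4.
One side contributes B₁ = (μ₀I/4πd)·2 sin(π/4) = 6.53×10⁻⁶ T.
All 4 sides add in the same direction: B = 4 × 6.53×10⁻⁶ = 2.61×10⁻⁵ T.

B ≈ 26.1 μT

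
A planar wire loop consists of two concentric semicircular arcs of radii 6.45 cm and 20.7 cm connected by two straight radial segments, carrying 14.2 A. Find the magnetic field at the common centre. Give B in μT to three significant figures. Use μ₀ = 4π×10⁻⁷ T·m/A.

B ≈ 47.6 μT

The radial connectors point toward the centre, so dl × r̂ = 0 and they contribute nothing.
Each semicircle gives μ₀I/(4R): inner arc 6.92×10⁻⁵ T, outer arc 2.16×10⁻⁵ T.
The two arcs carry current in opposite angular senses, so their fields oppose: B = |6.92×10⁻⁵ − 2.16×10⁻⁵| = 4.76×10⁻⁵ T.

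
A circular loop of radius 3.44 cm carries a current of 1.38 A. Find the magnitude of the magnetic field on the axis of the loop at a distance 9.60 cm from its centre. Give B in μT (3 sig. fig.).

B ≈ 0.968 μT

On the axis of a circular loop, B = μ₀IR² / [2(R²+z²)^(3/2)].
R² + z² = (0.0344)² + (0.096)² = 0.0104 m², and (R²+z²)^(3/2) = 1.06×10⁻³ m³.
B = (4π×10⁻⁷ × 1.38 × 0.001183) / (2 × 1.06×10⁻³) = 9.68×10⁻⁷ T.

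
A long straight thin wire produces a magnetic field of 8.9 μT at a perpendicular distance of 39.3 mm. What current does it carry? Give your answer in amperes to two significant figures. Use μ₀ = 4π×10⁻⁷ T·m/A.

I ≈ 1.7 A

For a long straight wire B = μ₀I/(2πd), so I = 2πdB/μ₀.
I = 2π × 0.0393 × 8.90×10⁻⁶ / (4π×10⁻⁷) = 1.75 A.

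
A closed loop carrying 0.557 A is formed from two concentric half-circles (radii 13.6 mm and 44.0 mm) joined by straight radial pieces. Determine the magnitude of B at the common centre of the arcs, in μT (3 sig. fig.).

B ≈ 8.89 μT

The radial connectors point toward the centre, so dl × r̂ = 0 and they contribute nothing.
Each semicircle gives μ₀I/(4R): inner arc 1.29×10⁻⁵ T, outer arc 3.98×10⁻⁶ T.
The two arcs carry current in opposite angular senses, so their fields oppose: B = |1.29×10⁻⁵ − 3.98×10⁻⁶| = 8.89×10⁻⁶ T.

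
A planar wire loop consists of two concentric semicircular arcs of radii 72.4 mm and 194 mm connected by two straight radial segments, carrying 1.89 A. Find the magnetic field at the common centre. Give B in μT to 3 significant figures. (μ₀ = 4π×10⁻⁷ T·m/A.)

B ≈ 5.14 μT

The radial connectors point toward the centre, so dl × r̂ = 0 and they contribute nothing.
Each semicircle gives μ₀I/(4R): inner arc 8.20×10⁻⁶ T, outer arc 3.06×10⁻⁶ T.
The two arcs carry current in opposite angular senses, so their fields oppose: B = |8.20×10⁻⁶ − 3.06×10⁻⁶| = 5.14×10⁻⁶ T.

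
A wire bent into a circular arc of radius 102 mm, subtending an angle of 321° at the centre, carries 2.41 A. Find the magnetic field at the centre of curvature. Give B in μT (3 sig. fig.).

The Biot–Savart field of a circular arc at its centre is B = μ₀Iφ/(4πR), with φ = 5.603 rad.
B = (4π×10⁻⁷ × 2.41 × 5.603) / (4π × 0.102) = 1.32×10⁻⁵ T.

B ≈ 13.2 μT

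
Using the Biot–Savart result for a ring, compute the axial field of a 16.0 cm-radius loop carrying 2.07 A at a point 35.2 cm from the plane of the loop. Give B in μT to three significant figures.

B ≈ 0.576 μT

On the axis of a circular loop, B = μ₀IR² / [2(R²+z²)^(3/2)].
R² + z² = (0.16)² + (0.352)² = 0.1495 m², and (R²+z²)^(3/2) = 5.78×10⁻² m³.
B = (4π×10⁻⁷ × 2.07 × 0.0256) / (2 × 5.78×10⁻²) = 5.76×10⁻⁷ T.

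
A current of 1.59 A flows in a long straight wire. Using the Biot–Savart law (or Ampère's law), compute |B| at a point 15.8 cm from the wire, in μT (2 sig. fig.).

B ≈ 2.0 μT

For an infinitely long straight wire, B = μ₀I/(2πd).
B = (4π×10⁻⁷ × 1.59) / (2π × 0.158) = 2.01×10⁻⁶ T.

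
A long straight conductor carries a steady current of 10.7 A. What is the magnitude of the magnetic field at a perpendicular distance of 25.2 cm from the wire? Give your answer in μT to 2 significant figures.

B ≈ 8.5 μT

For an infinitely long straight wire, B = μ₀I/(2πd).
B = (4π×10⁻⁷ × 10.7) / (2π × 0.252) = 8.49×10⁻⁶ T.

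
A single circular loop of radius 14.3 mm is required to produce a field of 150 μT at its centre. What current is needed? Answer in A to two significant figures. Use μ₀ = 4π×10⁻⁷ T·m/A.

At the centre of a circular loop B = μ₀I/(2R), so I = 2RB/μ₀.
With R = 0.0143 m, I = 2 × 0.0143 × 1.50×10⁻⁴ / (4π×10⁻⁷) = 3.41 A.

I ≈ 3.4 A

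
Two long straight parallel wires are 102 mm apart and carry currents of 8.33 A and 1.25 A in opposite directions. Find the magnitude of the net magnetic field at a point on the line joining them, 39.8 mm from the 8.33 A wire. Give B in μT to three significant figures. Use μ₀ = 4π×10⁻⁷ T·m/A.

B ≈ 45.9 μT

Each long wire gives B = μ₀I/(2πd). Distances are d₁ = 0.0398 m and d₂ = 0.0622 m.
B₁ = 4.19×10⁻⁵ T, B₂ = 4.02×10⁻⁶ T.
Between antiparallel currents both contributions point the same way, so they add. B = B₁ + B₂ = 4.19×10⁻⁵ + 4.02×10⁻⁶ = 4.59×10⁻⁵ T.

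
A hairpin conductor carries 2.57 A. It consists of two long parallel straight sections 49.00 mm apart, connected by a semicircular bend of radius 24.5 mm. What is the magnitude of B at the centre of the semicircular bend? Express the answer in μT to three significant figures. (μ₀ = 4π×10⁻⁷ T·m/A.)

B ≈ 53.9 μT

The semicircular arc contributes B_arc = μ₀I·π/(4πR) = μ₀I/(4R) = 3.30×10⁻⁵ T.
Each semi-infinite lead is at perpendicular distance R = 0.0245 m from the centre, with the perpendicular foot at its near end, so it contributes μ₀I/(4πR); both point the same way, together 2.10×10⁻⁵ T.
Arc and leads all point the same direction: B = 3.30×10⁻⁵ + 2.10×10⁻⁵ = 5.39×10⁻⁵ T.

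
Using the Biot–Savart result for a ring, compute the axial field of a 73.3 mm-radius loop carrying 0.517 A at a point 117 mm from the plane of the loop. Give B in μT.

B ≈ 0.663 μT

On the axis of a circular loop, B = μ₀IR² / [2(R²+z²)^(3/2)].
R² + z² = (0.0733)² + (0.117)² = 0.01906 m², and (R²+z²)^(3/2) = 2.63×10⁻³ m³.
B = (4π×10⁻⁷ × 0.517 × 0.005373) / (2 × 2.63×10⁻³) = 6.63×10⁻⁷ T.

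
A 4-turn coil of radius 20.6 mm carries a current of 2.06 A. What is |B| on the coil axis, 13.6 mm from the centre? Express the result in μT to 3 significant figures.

B ≈ 146 μT

For an N-turn flat coil, B = Nμ₀IR²/[2(R²+z²)^(3/2)] with R = 0.0206 m, z = 0.0136 m.
B = 4 × 3.65×10⁻⁵ T = 1.46×10⁻⁴ T.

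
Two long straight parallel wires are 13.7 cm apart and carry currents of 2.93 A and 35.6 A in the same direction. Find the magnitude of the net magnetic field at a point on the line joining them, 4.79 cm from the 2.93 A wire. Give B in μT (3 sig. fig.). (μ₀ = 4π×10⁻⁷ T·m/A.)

B ≈ 67.7 μT

Each long wire gives B = μ₀I/(2πd). Distances are d₁ = 0.0479 m and d₂ = 0.0891 m.
B₁ = 1.22×10⁻⁵ T, B₂ = 7.99×10⁻⁵ T.
Between parallel currents the two contributions point in opposite directions, so they subtract. B = |B₁ − B₂| = |1.22×10⁻⁵ − 7.99×10⁻⁵| = 6.77×10⁻⁵ T.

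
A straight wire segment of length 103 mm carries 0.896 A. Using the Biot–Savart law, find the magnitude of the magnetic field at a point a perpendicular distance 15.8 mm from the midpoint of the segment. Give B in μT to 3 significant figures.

B ≈ 10.8 μT

For a finite straight segment, B = (μ₀I/4πd)(sinθ₁ + sinθ₂), where θ₁, θ₂ are the angles from the perpendicular to each end.
The perpendicular from the point meets the wire at its midpoint, so each end is L/2 = 0.0515 m away along the wire.
sinθ₁ = 0.0515/√(0.0515²+0.0158²) = 0.9560; sinθ₂ = 0.0515/√(0.0515²+0.0158²) = 0.9560.
B = (4π×10⁻⁷ × 0.896) / (4π × 0.0158) × (0.9560 + 0.9560) = 1.08×10⁻⁵ T.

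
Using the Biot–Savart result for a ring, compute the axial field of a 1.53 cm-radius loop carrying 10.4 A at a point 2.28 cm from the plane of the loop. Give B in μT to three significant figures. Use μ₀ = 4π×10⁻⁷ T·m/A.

On the axis of a circular loop, B = μ₀IR² / [2(R²+z²)^(3/2)].
R² + z² = (0.0153)² + (0.0228)² = 0.0007539 m², and (R²+z²)^(3/2) = 2.07×10⁻⁵ m³.
B = (4π×10⁻⁷ × 10.4 × 0.0002341) / (2 × 2.07×10⁻⁵) = 7.39×10⁻⁵ T.

B ≈ 73.9 μT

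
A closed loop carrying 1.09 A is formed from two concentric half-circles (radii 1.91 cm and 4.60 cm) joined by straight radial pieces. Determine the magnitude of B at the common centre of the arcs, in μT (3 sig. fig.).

The radial connectors point toward the centre, so dl × r̂ = 0 and they contribute nothing.
Each semicircle gives μ₀I/(4R): inner arc 1.79×10⁻⁵ T, outer arc 7.44×10⁻⁶ T.
The two arcs carry current in opposite angular senses, so their fields oppose: B = |1.79×10⁻⁵ − 7.44×10⁻⁶| = 1.05×10⁻⁵ T.

B ≈ 10.5 μT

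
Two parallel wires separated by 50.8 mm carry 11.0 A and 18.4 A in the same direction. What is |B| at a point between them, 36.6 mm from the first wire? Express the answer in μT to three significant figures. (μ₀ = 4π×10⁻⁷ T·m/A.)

Each long wire gives B = μ₀I/(2πd). Distances are d₁ = 0.0366 m and d₂ = 0.0142 m.
B₁ = 6.01×10⁻⁵ T, B₂ = 2.59×10⁻⁴ T.
Between parallel currents the two contributions point in opposite directions, so they subtract. B = |B₁ − B₂| = |6.01×10⁻⁵ − 2.59×10⁻⁴| = 1.99×10⁻⁴ T.

B ≈ 199 μT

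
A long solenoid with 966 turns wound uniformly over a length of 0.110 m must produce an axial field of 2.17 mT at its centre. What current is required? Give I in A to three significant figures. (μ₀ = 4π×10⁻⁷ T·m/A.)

I ≈ 0.197 A

Inside a long solenoid B = μ₀nI with n = 8782 m⁻¹, so I = B/(μ₀n).
I = 2.17×10⁻³ / (4π×10⁻⁷ × 8782) = 0.197 A.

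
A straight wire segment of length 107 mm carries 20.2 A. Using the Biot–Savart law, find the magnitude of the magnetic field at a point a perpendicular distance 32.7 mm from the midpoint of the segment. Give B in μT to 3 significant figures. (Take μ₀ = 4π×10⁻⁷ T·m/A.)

B ≈ 105 μT

For a finite straight segment, B = (μ₀I/4πd)(sinθ₁ + sinθ₂), where θ₁, θ₂ are the angles from the perpendicular to each end.
The perpendicular from the point meets the wire at its midpoint, so each end is L/2 = 0.0535 m away along the wire.
sinθ₁ = 0.0535/√(0.0535²+0.0327²) = 0.8532; sinθ₂ = 0.0535/√(0.0535²+0.0327²) = 0.8532.
B = (4π×10⁻⁷ × 20.2) / (4π × 0.0327) × (0.8532 + 0.8532) = 1.05×10⁻⁴ T.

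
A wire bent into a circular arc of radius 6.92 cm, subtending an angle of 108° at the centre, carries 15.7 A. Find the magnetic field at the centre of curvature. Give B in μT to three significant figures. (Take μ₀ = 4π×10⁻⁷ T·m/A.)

The Biot–Savart field of a circular arc at its centre is B = μ₀Iφ/(4πR), with φ = 1.885 rad.
B = (4π×10⁻⁷ × 15.7 × 1.885) / (4π × 0.0692) = 4.28×10⁻⁵ T.

B ≈ 42.8 μT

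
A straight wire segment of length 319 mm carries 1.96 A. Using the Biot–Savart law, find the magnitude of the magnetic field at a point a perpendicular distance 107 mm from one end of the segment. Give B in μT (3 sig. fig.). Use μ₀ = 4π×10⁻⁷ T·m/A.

B ≈ 1.74 μT

For a finite straight segment, B = (μ₀I/4πd)(sinθ₁ + sinθ₂), where θ₁, θ₂ are the angles from the perpendicular to each end.
The perpendicular foot is at one end, so the two end-offsets along the wire are 0 and L = 0.319 m.
sinθ₁ = 0/√(0²+0.107²) = 0.0000; sinθ₂ = 0.319/√(0.319²+0.107²) = 0.9481.
B = (4π×10⁻⁷ × 1.96) / (4π × 0.107) × (0.0000 + 0.9481) = 1.74×10⁻⁶ T.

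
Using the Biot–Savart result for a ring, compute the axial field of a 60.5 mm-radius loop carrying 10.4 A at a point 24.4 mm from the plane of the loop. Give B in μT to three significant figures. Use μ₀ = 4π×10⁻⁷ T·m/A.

On the axis of a circular loop, B = μ₀IR² / [2(R²+z²)^(3/2)].
R² + z² = (0.0605)² + (0.0244)² = 0.004256 m², and (R²+z²)^(3/2) = 2.78×10⁻⁴ m³.
B = (4π×10⁻⁷ × 10.4 × 0.00366) / (2 × 2.78×10⁻⁴) = 8.62×10⁻⁵ T.

B ≈ 86.2 μT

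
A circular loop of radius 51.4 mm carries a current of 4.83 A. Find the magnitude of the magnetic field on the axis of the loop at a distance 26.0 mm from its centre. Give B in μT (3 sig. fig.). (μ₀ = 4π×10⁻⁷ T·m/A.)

On the axis of a circular loop, B = μ₀IR² / [2(R²+z²)^(3/2)].
R² + z² = (0.0514)² + (0.026)² = 0.003318 m², and (R²+z²)^(3/2) = 1.91×10⁻⁴ m³.
B = (4π×10⁻⁷ × 4.83 × 0.002642) / (2 × 1.91×10⁻⁴) = 4.20×10⁻⁵ T.

B ≈ 42.0 μT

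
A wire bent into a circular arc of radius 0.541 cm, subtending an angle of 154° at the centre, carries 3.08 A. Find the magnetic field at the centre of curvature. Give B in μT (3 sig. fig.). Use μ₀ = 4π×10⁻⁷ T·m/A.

B ≈ 153 μT

The Biot–Savart field of a circular arc at its centre is B = μ₀Iφ/(4πR), with φ = 2.688 rad.
B = (4π×10⁻⁷ × 3.08 × 2.688) / (4π × 0.00541) = 1.53×10⁻⁴ T.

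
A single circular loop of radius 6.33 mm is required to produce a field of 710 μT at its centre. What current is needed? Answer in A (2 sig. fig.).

I ≈ 7.2 A

At the centre of a circular loop B = μ₀I/(2R), so I = 2RB/μ₀.
With R = 0.00633 m, I = 2 × 0.00633 × 7.10×10⁻⁴ / (4π×10⁻⁷) = 7.15 A.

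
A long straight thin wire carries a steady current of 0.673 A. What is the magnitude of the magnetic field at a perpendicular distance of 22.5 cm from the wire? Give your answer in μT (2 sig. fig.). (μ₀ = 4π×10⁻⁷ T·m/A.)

For an infinitely long straight wire, B = μ₀I/(2πd).
B = (4π×10⁻⁷ × 0.673) / (2π × 0.225) = 5.98×10⁻⁷ T.

B ≈ 0.60 μT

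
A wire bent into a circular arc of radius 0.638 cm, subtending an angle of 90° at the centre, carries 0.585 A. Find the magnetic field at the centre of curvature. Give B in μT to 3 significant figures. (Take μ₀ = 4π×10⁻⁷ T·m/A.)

The Biot–Savart field of a circular arc at its centre is B = μ₀Iφ/(4πR), with φ = 1.571 rad.
B = (4π×10⁻⁷ × 0.585 × 1.571) / (4π × 0.00638) = 1.44×10⁻⁵ T.

B ≈ 14.4 μT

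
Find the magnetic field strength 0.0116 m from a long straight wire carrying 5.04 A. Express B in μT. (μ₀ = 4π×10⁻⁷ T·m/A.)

For an infinitely long straight wire, B = μ₀I/(2πd).
B = (4π×10⁻⁷ × 5.04) / (2π × 0.0116) = 8.69×10⁻⁵ T.

B ≈ 86.9 μT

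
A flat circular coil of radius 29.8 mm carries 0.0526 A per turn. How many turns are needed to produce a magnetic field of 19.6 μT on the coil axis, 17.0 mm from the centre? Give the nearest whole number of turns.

N = 27

For an N-turn coil, B = Nμ₀IR²/[2(R²+z²)^(3/2)]. A single turn gives B₁ = 7.27×10⁻⁷ T with R = 0.0298 m, z = 0.017 m.
N = B/B₁ = 1.96×10⁻⁵ / 7.27×10⁻⁷ = 26.97.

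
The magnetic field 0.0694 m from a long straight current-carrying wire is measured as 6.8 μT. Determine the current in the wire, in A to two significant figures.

For a long straight wire B = μ₀I/(2πd), so I = 2πdB/μ₀.
I = 2π × 0.0694 × 6.80×10⁻⁶ / (4π×10⁻⁷) = 2.36 A.

I ≈ 2.4 A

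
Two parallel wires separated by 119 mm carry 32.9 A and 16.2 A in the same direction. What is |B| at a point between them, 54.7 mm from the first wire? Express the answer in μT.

Each long wire gives B = μ₀I/(2πd). Distances are d₁ = 0.0547 m and d₂ = 0.0643 m.
B₁ = 1.20×10⁻⁴ T, B₂ = 5.04×10⁻⁵ T.
Between parallel currents the two contributions point in opposite directions, so they subtract. B = |B₁ − B₂| = |1.20×10⁻⁴ − 5.04×10⁻⁵| = 6.99×10⁻⁵ T.

B ≈ 69.9 μT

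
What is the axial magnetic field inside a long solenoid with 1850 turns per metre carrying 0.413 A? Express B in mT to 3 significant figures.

Inside a long solenoid, B = μ₀nI with n = 1850 turns/m.
B = 4π×10⁻⁷ × 1850 × 0.413 = 9.60×10⁻⁴ T.

B ≈ 0.960 mT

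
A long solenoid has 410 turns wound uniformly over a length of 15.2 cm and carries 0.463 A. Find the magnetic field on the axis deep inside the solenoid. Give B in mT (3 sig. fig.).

Inside a long solenoid, B = μ₀nI with n = 2697 turns/m.
B = 4π×10⁻⁷ × 2697 × 0.463 = 1.57×10⁻³ T.

B ≈ 1.57 mT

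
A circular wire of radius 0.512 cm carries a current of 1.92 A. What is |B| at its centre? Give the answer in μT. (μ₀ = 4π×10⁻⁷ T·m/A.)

B ≈ 236 μT

At the centre of a circular loop the Biot–Savart law gives B = μ₀I/(2R).
B = (4π×10⁻⁷ × 1.92) / (2 × 0.00512) = 2.36×10⁻⁴ T.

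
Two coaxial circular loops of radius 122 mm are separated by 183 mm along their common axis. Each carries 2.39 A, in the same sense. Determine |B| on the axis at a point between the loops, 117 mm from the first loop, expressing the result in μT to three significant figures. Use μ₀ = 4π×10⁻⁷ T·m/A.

B ≈ 13.0 μT

Each loop contributes B = μ₀IR²/[2(R²+z²)^(3/2)] on the axis, with z measured from that loop.
Loop 1 (z = 0.117 m): B₁ = 4.63×10⁻⁶ T. Loop 2 (z = 0.066 m): B₂ = 8.38×10⁻⁶ T.
The fields add: B = B₁ + B₂ = 1.30×10⁻⁵ T.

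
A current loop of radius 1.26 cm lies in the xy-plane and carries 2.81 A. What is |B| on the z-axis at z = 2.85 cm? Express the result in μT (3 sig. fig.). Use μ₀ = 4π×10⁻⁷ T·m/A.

B ≈ 9.26 μT

On the axis of a circular loop, B = μ₀IR² / [2(R²+z²)^(3/2)].
R² + z² = (0.0126)² + (0.0285)² = 0.000971 m², and (R²+z²)^(3/2) = 3.03×10⁻⁵ m³.
B = (4π×10⁻⁷ × 2.81 × 0.0001588) / (2 × 3.03×10⁻⁵) = 9.26×10⁻⁶ T.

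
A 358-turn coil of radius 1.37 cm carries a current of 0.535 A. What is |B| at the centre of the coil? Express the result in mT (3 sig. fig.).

B ≈ 8.78 mT

For an N-turn flat coil, B = Nμ₀I/(2R) with R = 0.0137 m.
B = 358 × 2.45×10⁻⁵ T = 8.78×10⁻³ T.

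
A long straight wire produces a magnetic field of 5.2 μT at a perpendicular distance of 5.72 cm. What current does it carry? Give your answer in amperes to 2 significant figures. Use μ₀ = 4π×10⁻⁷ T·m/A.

I ≈ 1.5 A

For a long straight wire B = μ₀I/(2πd), so I = 2πdB/μ₀.
I = 2π × 0.0572 × 5.20×10⁻⁶ / (4π×10⁻⁷) = 1.49 A.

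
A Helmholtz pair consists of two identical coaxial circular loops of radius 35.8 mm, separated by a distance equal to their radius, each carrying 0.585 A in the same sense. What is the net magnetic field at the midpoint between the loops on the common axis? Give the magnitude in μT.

B ≈ 14.7 μT

Each loop contributes B = μ₀IR²/[2(R²+z²)^(3/2)] on the axis, with z measured from that loop.
Loop 1 (z = 0.0179 m): B₁ = 7.35×10⁻⁶ T. Loop 2 (z = 0.0179 m): B₂ = 7.35×10⁻⁶ T.
The fields add: B = B₁ + B₂ = 1.47×10⁻⁵ T.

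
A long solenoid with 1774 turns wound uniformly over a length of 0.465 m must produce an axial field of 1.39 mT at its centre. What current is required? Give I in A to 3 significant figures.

I ≈ 0.290 A

Inside a long solenoid B = μ₀nI with n = 3815 m⁻¹, so I = B/(μ₀n).
I = 1.39×10⁻³ / (4π×10⁻⁷ × 3815) = 0.290 A.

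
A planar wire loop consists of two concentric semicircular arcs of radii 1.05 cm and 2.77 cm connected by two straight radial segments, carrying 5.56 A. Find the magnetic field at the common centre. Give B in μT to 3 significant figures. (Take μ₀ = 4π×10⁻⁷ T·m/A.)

The radial connectors point toward the centre, so dl × r̂ = 0 and they contribute nothing.
Each semicircle gives μ₀I/(4R): inner arc 1.66×10⁻⁴ T, outer arc 6.31×10⁻⁵ T.
The two arcs carry current in opposite angular senses, so their fields oppose: B = |1.66×10⁻⁴ − 6.31×10⁻⁵| = 1.03×10⁻⁴ T.

B ≈ 103 μT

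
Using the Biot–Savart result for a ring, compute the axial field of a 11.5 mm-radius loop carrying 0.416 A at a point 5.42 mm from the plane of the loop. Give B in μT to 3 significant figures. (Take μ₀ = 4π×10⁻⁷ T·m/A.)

On the axis of a circular loop, B = μ₀IR² / [2(R²+z²)^(3/2)].
R² + z² = (0.0115)² + (0.00542)² = 0.0001616 m², and (R²+z²)^(3/2) = 2.05×10⁻⁶ m³.
B = (4π×10⁻⁷ × 0.416 × 0.0001322) / (2 × 2.05×10⁻⁶) = 1.68×10⁻⁵ T.

B ≈ 16.8 μT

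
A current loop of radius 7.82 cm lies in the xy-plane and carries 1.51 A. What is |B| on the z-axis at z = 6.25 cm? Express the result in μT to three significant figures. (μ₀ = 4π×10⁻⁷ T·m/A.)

B ≈ 5.78 μT

On the axis of a circular loop, B = μ₀IR² / [2(R²+z²)^(3/2)].
R² + z² = (0.0782)² + (0.0625)² = 0.01002 m², and (R²+z²)^(3/2) = 1.00×10⁻³ m³.
B = (4π×10⁻⁷ × 1.51 × 0.006115) / (2 × 1.00×10⁻³) = 5.78×10⁻⁶ T.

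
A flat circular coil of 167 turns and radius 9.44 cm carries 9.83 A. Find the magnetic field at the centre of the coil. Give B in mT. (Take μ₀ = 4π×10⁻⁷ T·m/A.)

B ≈ 10.9 mT

For an N-turn flat coil, B = Nμ₀I/(2R) with R = 0.0944 m.
B = 167 × 6.54×10⁻⁵ T = 1.09×10⁻² T.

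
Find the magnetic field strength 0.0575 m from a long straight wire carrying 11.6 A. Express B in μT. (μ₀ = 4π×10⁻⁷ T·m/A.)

B ≈ 40.3 μT

For an infinitely long straight wire, B = μ₀I/(2πd).
B = (4π×10⁻⁷ × 11.6) / (2π × 0.0575) = 4.03×10⁻⁵ T.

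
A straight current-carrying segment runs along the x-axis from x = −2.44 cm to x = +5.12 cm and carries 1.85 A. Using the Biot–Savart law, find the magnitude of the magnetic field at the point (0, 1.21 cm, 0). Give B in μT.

B ≈ 28.6 μT

For a finite straight segment, B = (μ₀I/4πd)(sinθ₁ + sinθ₂), where θ₁, θ₂ are the angles from the perpendicular to each end.
The perpendicular distance is d = 0.0121 m; the end-offsets along the wire are a = 0.0244 m and b = 0.0512 m.
sinθ₁ = 0.0244/√(0.0244²+0.0121²) = 0.8959; sinθ₂ = 0.0512/√(0.0512²+0.0121²) = 0.9732.
B = (4π×10⁻⁷ × 1.85) / (4π × 0.0121) × (0.8959 + 0.9732) = 2.86×10⁻⁵ T.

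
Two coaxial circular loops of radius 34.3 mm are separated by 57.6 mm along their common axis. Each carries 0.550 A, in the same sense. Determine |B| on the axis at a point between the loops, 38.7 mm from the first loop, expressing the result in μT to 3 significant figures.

Each loop contributes B = μ₀IR²/[2(R²+z²)^(3/2)] on the axis, with z measured from that loop.
Loop 1 (z = 0.0387 m): B₁ = 2.94×10⁻⁶ T. Loop 2 (z = 0.0189 m): B₂ = 6.77×10⁻⁶ T.
The fields add: B = B₁ + B₂ = 9.71×10⁻⁶ T.

B ≈ 9.71 μT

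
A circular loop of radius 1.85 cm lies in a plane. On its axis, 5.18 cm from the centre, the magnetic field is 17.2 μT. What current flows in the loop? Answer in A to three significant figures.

I ≈ 13.3 A

On the axis of a loop, B = μ₀IR²/[2(R²+z²)^(3/2)], so I = 2B(R²+z²)^(3/2)/(μ₀R²).
R² + z² = 0.0003423 + 0.002683 = 0.003025 m²; raised to 3/2 gives 1.66×10⁻⁴ m³.
I = 2 × 1.72×10⁻⁵ × 1.66×10⁻⁴ / (1.26×10⁻⁶ × 0.0003423) = 13.3 A.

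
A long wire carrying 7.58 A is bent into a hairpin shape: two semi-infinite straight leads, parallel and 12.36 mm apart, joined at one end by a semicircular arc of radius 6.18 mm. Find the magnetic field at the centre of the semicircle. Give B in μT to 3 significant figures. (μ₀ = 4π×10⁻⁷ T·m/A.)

B ≈ 631 μT

The semicircular arc contributes B_arc = μ₀I·π/(4πR) = μ₀I/(4R) = 3.85×10⁻⁴ T.
Each semi-infinite lead is at perpendicular distance R = 0.00618 m from the centre, with the perpendicular foot at its near end, so it contributes μ₀I/(4πR); both point the same way, together 2.45×10⁻⁴ T.
Arc and leads all point the same direction: B = 3.85×10⁻⁴ + 2.45×10⁻⁴ = 6.31×10⁻⁴ T.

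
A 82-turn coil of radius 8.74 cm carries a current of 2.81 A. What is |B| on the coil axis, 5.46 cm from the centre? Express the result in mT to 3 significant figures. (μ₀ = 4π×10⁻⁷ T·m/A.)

For an N-turn flat coil, B = Nμ₀IR²/[2(R²+z²)^(3/2)] with R = 0.0874 m, z = 0.0546 m.
B = 82 × 1.23×10⁻⁵ T = 1.01×10⁻³ T.

B ≈ 1.01 mT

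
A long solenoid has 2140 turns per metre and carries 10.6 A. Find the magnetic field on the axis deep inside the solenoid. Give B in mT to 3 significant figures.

Inside a long solenoid, B = μ₀nI with n = 2140 turns/m.
B = 4π×10⁻⁷ × 2140 × 10.6 = 2.85×10⁻² T.

B ≈ 28.5 mT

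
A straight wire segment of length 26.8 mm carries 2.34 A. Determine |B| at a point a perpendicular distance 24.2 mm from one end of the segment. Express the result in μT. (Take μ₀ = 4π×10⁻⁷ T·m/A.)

For a finite straight segment, B = (μ₀I/4πd)(sinθ₁ + sinθ₂), where θ₁, θ₂ are the angles from the perpendicular to each end.
The perpendicular foot is at one end, so the two end-offsets along the wire are 0 and L = 0.0268 m.
sinθ₁ = 0/√(0²+0.0242²) = 0.0000; sinθ₂ = 0.0268/√(0.0268²+0.0242²) = 0.7422.
B = (4π×10⁻⁷ × 2.34) / (4π × 0.0242) × (0.0000 + 0.7422) = 7.18×10⁻⁶ T.

B ≈ 7.18 μT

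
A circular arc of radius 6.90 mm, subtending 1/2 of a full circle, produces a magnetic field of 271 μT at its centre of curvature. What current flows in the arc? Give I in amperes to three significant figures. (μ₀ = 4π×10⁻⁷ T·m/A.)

For a circular arc, B = μ₀Iφ/(4πR) with φ in radians; here φ = 3.142 rad.
So I = 4πRB/(μ₀φ) = 4π × 0.0069 × 2.71×10⁻⁴ / (4π×10⁻⁷ × 3.142) = 5.95 A.

I ≈ 5.95 A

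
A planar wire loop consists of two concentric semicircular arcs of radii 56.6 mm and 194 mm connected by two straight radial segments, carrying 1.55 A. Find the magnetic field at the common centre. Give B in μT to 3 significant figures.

The radial connectors point toward the centre, so dl × r̂ = 0 and they contribute nothing.
Each semicircle gives μ₀I/(4R): inner arc 8.60×10⁻⁶ T, outer arc 2.51×10⁻⁶ T.
The two arcs carry current in opposite angular senses, so their fields oppose: B = |8.60×10⁻⁶ − 2.51×10⁻⁶| = 6.09×10⁻⁶ T.

B ≈ 6.09 μT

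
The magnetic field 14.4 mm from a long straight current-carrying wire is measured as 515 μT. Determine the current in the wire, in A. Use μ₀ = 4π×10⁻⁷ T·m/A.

For a long straight wire B = μ₀I/(2πd), so I = 2πdB/μ₀.
I = 2π × 0.0144 × 5.15×10⁻⁴ / (4π×10⁻⁷) = 37.1 A.

I ≈ 37.1 A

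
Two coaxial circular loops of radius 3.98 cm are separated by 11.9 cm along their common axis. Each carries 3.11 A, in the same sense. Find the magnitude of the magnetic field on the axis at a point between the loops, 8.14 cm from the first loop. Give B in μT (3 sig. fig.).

B ≈ 23.0 μT

Each loop contributes B = μ₀IR²/[2(R²+z²)^(3/2)] on the axis, with z measured from that loop.
Loop 1 (z = 0.0814 m): B₁ = 4.16×10⁻⁶ T. Loop 2 (z = 0.0376 m): B₂ = 1.89×10⁻⁵ T.
The fields add: B = B₁ + B₂ = 2.30×10⁻⁵ T.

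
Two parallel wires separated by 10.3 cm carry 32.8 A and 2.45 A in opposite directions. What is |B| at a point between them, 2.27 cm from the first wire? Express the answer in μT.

B ≈ 295 μT

Each long wire gives B = μ₀I/(2πd). Distances are d₁ = 0.0227 m and d₂ = 0.0803 m.
B₁ = 2.89×10⁻⁴ T, B₂ = 6.10×10⁻⁶ T.
Between antiparallel currents both contributions point the same way, so they add. B = B₁ + B₂ = 2.89×10⁻⁴ + 6.10×10⁻⁶ = 2.95×10⁻⁴ T.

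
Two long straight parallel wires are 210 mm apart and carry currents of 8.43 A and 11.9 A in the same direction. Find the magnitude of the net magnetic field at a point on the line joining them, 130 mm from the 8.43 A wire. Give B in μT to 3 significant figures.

Each long wire gives B = μ₀I/(2πd). Distances are d₁ = 0.13 m and d₂ = 0.08 m.
B₁ = 1.30×10⁻⁵ T, B₂ = 2.98×10⁻⁵ T.
Between parallel currents the two contributions point in opposite directions, so they subtract. B = |B₁ − B₂| = |1.30×10⁻⁵ − 2.98×10⁻⁵| = 1.68×10⁻⁵ T.

B ≈ 16.8 μT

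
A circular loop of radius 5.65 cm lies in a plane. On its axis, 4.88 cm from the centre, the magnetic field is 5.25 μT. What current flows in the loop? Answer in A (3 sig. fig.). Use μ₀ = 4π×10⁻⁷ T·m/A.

I ≈ 1.09 A

On the axis of a loop, B = μ₀IR²/[2(R²+z²)^(3/2)], so I = 2B(R²+z²)^(3/2)/(μ₀R²).
R² + z² = 0.003192 + 0.002381 = 0.005574 m²; raised to 3/2 gives 4.16×10⁻⁴ m³.
I = 2 × 5.25×10⁻⁶ × 4.16×10⁻⁴ / (1.26×10⁻⁶ × 0.003192) = 1.09 A.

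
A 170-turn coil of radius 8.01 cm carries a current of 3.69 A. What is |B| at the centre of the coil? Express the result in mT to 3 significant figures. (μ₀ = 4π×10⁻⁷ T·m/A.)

B ≈ 4.92 mT

For an N-turn flat coil, B = Nμ₀I/(2R) with R = 0.0801 m.
B = 170 × 2.89×10⁻⁵ T = 4.92×10⁻³ T.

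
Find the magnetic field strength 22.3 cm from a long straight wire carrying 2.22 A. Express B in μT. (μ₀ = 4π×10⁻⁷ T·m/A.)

For an infinitely long straight wire, B = μ₀I/(2πd).
B = (4π×10⁻⁷ × 2.22) / (2π × 0.223) = 1.99×10⁻⁶ T.

B ≈ 1.99 μT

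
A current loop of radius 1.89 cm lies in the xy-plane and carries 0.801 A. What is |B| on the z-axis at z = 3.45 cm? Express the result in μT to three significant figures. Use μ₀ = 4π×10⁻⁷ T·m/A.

On the axis of a circular loop, B = μ₀IR² / [2(R²+z²)^(3/2)].
R² + z² = (0.0189)² + (0.0345)² = 0.001547 m², and (R²+z²)^(3/2) = 6.09×10⁻⁵ m³.
B = (4π×10⁻⁷ × 0.801 × 0.0003572) / (2 × 6.09×10⁻⁵) = 2.95×10⁻⁶ T.

B ≈ 2.95 μT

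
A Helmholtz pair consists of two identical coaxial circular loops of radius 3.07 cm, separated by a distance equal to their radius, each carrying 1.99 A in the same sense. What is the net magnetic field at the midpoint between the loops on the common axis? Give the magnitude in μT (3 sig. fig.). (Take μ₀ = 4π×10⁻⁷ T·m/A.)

B ≈ 58.3 μT

Each loop contributes B = μ₀IR²/[2(R²+z²)^(3/2)] on the axis, with z measured from that loop.
Loop 1 (z = 0.01535 m): B₁ = 2.91×10⁻⁵ T. Loop 2 (z = 0.01535 m): B₂ = 2.91×10⁻⁵ T.
The fields add: B = B₁ + B₂ = 5.83×10⁻⁵ T.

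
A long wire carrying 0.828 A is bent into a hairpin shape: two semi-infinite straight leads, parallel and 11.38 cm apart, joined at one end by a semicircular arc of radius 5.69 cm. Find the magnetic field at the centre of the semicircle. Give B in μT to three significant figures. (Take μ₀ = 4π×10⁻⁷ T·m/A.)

The semicircular arc contributes B_arc = μ₀I·π/(4πR) = μ₀I/(4R) = 4.57×10⁻⁶ T.
Each semi-infinite lead is at perpendicular distance R = 0.0569 m from the centre, with the perpendicular foot at its near end, so it contributes μ₀I/(4πR); both point the same way, together 2.91×10⁻⁶ T.
Arc and leads all point the same direction: B = 4.57×10⁻⁶ + 2.91×10⁻⁶ = 7.48×10⁻⁶ T.

B ≈ 7.48 μT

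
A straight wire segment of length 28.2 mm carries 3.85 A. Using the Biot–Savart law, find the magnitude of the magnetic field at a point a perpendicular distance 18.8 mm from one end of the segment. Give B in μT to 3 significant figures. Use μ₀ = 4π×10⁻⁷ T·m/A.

For a finite straight segment, B = (μ₀I/4πd)(sinθ₁ + sinθ₂), where θ₁, θ₂ are the angles from the perpendicular to each end.
The perpendicular foot is at one end, so the two end-offsets along the wire are 0 and L = 0.0282 m.
sinθ₁ = 0/√(0²+0.0188²) = 0.0000; sinθ₂ = 0.0282/√(0.0282²+0.0188²) = 0.8321.
B = (4π×10⁻⁷ × 3.85) / (4π × 0.0188) × (0.0000 + 0.8321) = 1.70×10⁻⁵ T.

B ≈ 17.0 μT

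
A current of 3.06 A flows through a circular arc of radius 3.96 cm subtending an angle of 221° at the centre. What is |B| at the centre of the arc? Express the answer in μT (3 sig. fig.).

B ≈ 29.8 μT

The Biot–Savart field of a circular arc at its centre is B = μ₀Iφ/(4πR), with φ = 3.857 rad.
B = (4π×10⁻⁷ × 3.06 × 3.857) / (4π × 0.0396) = 2.98×10⁻⁵ T.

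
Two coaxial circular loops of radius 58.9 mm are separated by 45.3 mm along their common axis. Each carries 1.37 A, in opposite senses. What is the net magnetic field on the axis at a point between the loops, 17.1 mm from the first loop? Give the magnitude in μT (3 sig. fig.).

B ≈ 2.22 μT

Each loop contributes B = μ₀IR²/[2(R²+z²)^(3/2)] on the axis, with z measured from that loop.
Loop 1 (z = 0.0171 m): B₁ = 1.29×10⁻⁵ T. Loop 2 (z = 0.0282 m): B₂ = 1.07×10⁻⁵ T.
The fields oppose: B = |B₁ − B₂| = 2.22×10⁻⁶ T.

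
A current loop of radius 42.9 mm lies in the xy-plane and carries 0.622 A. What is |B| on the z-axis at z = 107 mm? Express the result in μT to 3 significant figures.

On the axis of a circular loop, B = μ₀IR² / [2(R²+z²)^(3/2)].
R² + z² = (0.0429)² + (0.107)² = 0.01329 m², and (R²+z²)^(3/2) = 1.53×10⁻³ m³.
B = (4π×10⁻⁷ × 0.622 × 0.00184) / (2 × 1.53×10⁻³) = 4.69×10⁻⁷ T.

B ≈ 0.469 μT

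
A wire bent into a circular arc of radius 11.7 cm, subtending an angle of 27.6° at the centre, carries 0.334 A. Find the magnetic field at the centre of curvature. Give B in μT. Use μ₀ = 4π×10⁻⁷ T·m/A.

The Biot–Savart field of a circular arc at its centre is B = μ₀Iφ/(4πR), with φ = 0.4817 rad.
B = (4π×10⁻⁷ × 0.334 × 0.4817) / (4π × 0.117) = 1.38×10⁻⁷ T.

B ≈ 0.138 μT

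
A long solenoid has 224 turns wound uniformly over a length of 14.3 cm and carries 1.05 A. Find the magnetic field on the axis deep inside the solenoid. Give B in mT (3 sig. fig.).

Inside a long solenoid, B = μ₀nI with n = 1566 turns/m.
B = 4π×10⁻⁷ × 1566 × 1.05 = 2.07×10⁻³ T.

B ≈ 2.07 mT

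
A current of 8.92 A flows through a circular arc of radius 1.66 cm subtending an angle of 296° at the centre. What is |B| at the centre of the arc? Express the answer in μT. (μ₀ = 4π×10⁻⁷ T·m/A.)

B ≈ 278 μT

The Biot–Savart field of a circular arc at its centre is B = μ₀Iφ/(4πR), with φ = 5.166 rad.
B = (4π×10⁻⁷ × 8.92 × 5.166) / (4π × 0.0166) = 2.78×10⁻⁴ T.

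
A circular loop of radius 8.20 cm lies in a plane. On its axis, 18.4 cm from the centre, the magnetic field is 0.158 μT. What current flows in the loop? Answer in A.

I ≈ 0.306 A

On the axis of a loop, B = μ₀IR²/[2(R²+z²)^(3/2)], so I = 2B(R²+z²)^(3/2)/(μ₀R²).
R² + z² = 0.006724 + 0.03386 = 0.04058 m²; raised to 3/2 gives 8.17×10⁻³ m³.
I = 2 × 1.58×10⁻⁷ × 8.17×10⁻³ / (1.26×10⁻⁶ × 0.006724) = 0.306 A.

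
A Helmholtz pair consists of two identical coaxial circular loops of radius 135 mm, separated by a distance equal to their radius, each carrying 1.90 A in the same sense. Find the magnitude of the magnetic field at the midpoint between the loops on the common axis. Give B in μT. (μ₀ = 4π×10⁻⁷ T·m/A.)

B ≈ 12.7 μT

Each loop contributes B = μ₀IR²/[2(R²+z²)^(3/2)] on the axis, with z measured from that loop.
Loop 1 (z = 0.0675 m): B₁ = 6.33×10⁻⁶ T. Loop 2 (z = 0.0675 m): B₂ = 6.33×10⁻⁶ T.
The fields add: B = B₁ + B₂ = 1.27×10⁻⁵ T.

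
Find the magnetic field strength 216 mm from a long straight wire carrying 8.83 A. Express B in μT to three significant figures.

For an infinitely long straight wire, B = μ₀I/(2πd).
B = (4π×10⁻⁷ × 8.83) / (2π × 0.216) = 8.18×10⁻⁶ T.

B ≈ 8.18 μT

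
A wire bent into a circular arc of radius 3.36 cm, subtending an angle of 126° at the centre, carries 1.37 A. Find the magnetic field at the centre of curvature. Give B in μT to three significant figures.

B ≈ 8.97 μT

The Biot–Savart field of a circular arc at its centre is B = μ₀Iφ/(4πR), with φ = 2.199 rad.
B = (4π×10⁻⁷ × 1.37 × 2.199) / (4π × 0.0336) = 8.97×10⁻⁶ T.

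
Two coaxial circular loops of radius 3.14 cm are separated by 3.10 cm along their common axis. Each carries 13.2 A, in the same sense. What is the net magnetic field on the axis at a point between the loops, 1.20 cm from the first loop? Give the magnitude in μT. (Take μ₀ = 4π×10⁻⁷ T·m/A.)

Each loop contributes B = μ₀IR²/[2(R²+z²)^(3/2)] on the axis, with z measured from that loop.
Loop 1 (z = 0.012 m): B₁ = 2.15×10⁻⁴ T. Loop 2 (z = 0.019 m): B₂ = 1.65×10⁻⁴ T.
The fields add: B = B₁ + B₂ = 3.81×10⁻⁴ T.

B ≈ 381 μT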